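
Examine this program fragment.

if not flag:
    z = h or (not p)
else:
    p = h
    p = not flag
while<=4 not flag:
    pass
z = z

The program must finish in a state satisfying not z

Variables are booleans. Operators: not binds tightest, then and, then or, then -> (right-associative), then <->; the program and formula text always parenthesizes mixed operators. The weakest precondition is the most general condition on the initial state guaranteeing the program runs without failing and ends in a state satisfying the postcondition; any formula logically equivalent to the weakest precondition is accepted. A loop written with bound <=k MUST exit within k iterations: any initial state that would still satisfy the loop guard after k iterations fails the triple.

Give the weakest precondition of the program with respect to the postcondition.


Working backward. After the program, not z must hold.
Before z := z: not z
Before the loop (bound <=4), unroll the exhaustion recursion (WP_0 = exit-now case; WP_j = one more guarded iteration, up to j = 4):
  WP_0: flag and (not z)
  WP_1: ((not flag) -> (flag and (not z))) and (flag -> (not z))
  WP_2: ((not flag) -> (((not flag) -> (flag and (not z))) and (flag -> (not z)))) and (flag -> (not z))
  WP_3: ((not flag) -> (((not flag) -> (((not flag) -> (flag and (not z))) and (flag -> (not z)))) and (flag -> (not z)))) and (flag -> (not z))
  WP_4: ((not flag) -> (((not flag) -> (((not flag) -> (((not flag) -> (flag and (not z))) and (flag -> (not z)))) and (flag -> (not z)))) and (flag -> (not z)))) and (flag -> (not z))
So before the loop: ((not flag) -> (((not flag) -> (((not flag) -> (((not flag) -> (flag and (not z))) and (flag -> (not z)))) and (flag -> (not z)))) and (flag -> (not z)))) and (flag -> (not z))
Then branch requires ((not flag) -> (((not flag) -> (((not flag) -> (((not flag) -> (flag and (not (h or (not p))))) and (flag -> (not (h or (not p)))))) and (flag -> (not (h or (not p)))))) and (flag -> (not (h or (not p)))))) and (flag -> (not (h or (not p)))); else branch requires ((not flag) -> (((not flag) -> (((not flag) -> (((not flag) -> (flag and (not z))) and (flag -> (not z)))) and (flag -> (not z)))) and (flag -> (not z)))) and (flag -> (not z)).
Before the if: ((not flag) -> (((not flag) -> (((not flag) -> (((not flag) -> (((not flag) -> (flag and (not (h or (not p))))) and (flag -> (not (h or (not p)))))) and (flag -> (not (h or (not p)))))) and (flag -> (not (h or (not p)))))) and (flag -> (not (h or (not p)))))) and (flag -> (((not flag) -> (((not flag) -> (((not flag) -> (((not flag) -> (flag and (not z))) and (flag -> (not z)))) and (flag -> (not z)))) and (flag -> (not z)))) and (flag -> (not z))))
Answer: WP = ((not flag) -> (((not flag) -> (((not flag) -> (((not flag) -> (((not flag) -> (flag and (not (h or (not p))))) and (flag -> (not (h or (not p)))))) and (flag -> (not (h or (not p)))))) and (flag -> (not (h or (not p)))))) and (flag -> (not (h or (not p)))))) and (flag -> (((not flag) -> (((not flag) -> (((not flag) -> (((not flag) -> (flag and (not z))) and (flag -> (not z)))) and (flag -> (not z)))) and (flag -> (not z)))) and (flag -> (not z))))


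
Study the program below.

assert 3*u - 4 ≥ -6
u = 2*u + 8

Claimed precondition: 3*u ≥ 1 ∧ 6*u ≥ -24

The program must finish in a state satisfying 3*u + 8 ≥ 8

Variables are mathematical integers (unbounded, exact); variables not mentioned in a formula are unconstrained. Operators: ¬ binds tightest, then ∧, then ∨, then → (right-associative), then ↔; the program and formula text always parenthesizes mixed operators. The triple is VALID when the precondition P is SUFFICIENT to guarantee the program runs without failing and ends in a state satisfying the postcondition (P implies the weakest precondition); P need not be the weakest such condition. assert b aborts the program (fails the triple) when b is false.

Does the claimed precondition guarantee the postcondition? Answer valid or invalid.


Working backward. After the program, the postcondition 3*u + 8 ≥ 8 must hold; in canonical form it is 3*u ≥ 0.
Before u := 2*u + 8: 6*u ≥ -24
Before assert 3*u - 4 ≥ -6: 3*u ≥ -2 ∧ 6*u ≥ -24
The weakest precondition is 3*u ≥ -2 ∧ 6*u ≥ -24.
Check whether 3*u ≥ 1 ∧ 6*u ≥ -24 implies it.
Every state satisfying the precondition satisfies the weakest precondition: the implication holds.
Answer: valid


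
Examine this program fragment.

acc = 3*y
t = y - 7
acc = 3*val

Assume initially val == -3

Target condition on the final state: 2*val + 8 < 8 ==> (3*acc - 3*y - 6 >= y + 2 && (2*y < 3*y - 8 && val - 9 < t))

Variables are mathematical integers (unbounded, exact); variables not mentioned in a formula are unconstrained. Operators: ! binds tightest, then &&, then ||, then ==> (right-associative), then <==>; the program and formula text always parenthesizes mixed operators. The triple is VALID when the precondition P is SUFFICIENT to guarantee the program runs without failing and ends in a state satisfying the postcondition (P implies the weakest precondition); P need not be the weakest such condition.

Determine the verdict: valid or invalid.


Working backward. After the program, the postcondition 2*val + 8 < 8 ==> (3*acc - 3*y - 6 >= y + 2 && (2*y < 3*y - 8 && val - 9 < t)) must hold; in canonical form it is 2*val < 0 ==> (3*acc >= 4*y + 8 && y > 8 && val < t + 9).
Before acc := 3*val: 2*val < 0 ==> (9*val >= 4*y + 8 && y > 8 && val < t + 9)
Before t := y - 7: 2*val < 0 ==> (9*val >= 4*y + 8 && y > 8 && val < y + 2)
Before acc := 3*y: 2*val < 0 ==> (9*val >= 4*y + 8 && y > 8 && val < y + 2)
The weakest precondition is 2*val < 0 ==> (9*val >= 4*y + 8 && y > 8 && val < y + 2).
Check whether val == -3 implies it.
Countermodel: at the initial state val = -3, y = 9, the precondition holds but the weakest precondition fails.
Answer: invalid


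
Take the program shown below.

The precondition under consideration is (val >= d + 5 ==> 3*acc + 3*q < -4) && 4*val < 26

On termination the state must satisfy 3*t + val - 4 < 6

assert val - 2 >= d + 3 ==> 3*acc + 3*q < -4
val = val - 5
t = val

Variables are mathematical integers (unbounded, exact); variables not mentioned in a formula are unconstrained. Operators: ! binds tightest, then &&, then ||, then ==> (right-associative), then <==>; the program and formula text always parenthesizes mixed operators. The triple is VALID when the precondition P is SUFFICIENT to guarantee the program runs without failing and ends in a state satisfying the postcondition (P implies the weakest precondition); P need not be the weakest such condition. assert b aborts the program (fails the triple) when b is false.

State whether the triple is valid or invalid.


Working backward. After the program, the postcondition 3*t + val - 4 < 6 must hold; in canonical form it is 3*t + val < 10.
Before t := val: 4*val < 10
Before val := val - 5: 4*val < 30
Before assert val - 2 >= d + 3 ==> 3*acc + 3*q < -4: (val >= d + 5 ==> 3*acc + 3*q < -4) && 4*val < 30
The weakest precondition is (val >= d + 5 ==> 3*acc + 3*q < -4) && 4*val < 30.
Check whether (val >= d + 5 ==> 3*acc + 3*q < -4) && 4*val < 26 implies it.
Every state satisfying the precondition satisfies the weakest precondition: the implication holds.
Answer: valid


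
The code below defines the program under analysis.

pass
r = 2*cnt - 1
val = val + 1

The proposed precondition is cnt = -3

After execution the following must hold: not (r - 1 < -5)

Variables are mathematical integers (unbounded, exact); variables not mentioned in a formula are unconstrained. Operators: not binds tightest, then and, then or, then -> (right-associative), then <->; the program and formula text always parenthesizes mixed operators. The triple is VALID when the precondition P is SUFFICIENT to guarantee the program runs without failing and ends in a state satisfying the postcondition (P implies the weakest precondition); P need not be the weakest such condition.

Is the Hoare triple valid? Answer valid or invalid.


Working backward. After the program, the postcondition not (r - 1 < -5) must hold; in canonical form it is not (r < -4).
Before val := val + 1: not (r < -4)
Before r := 2*cnt - 1: not (2*cnt < -3)
Before skip: not (2*cnt < -3)
The weakest precondition is not (2*cnt < -3).
Check whether cnt = -3 implies it.
Countermodel: at the initial state cnt = -3, the precondition holds but the weakest precondition fails.
Answer: invalid


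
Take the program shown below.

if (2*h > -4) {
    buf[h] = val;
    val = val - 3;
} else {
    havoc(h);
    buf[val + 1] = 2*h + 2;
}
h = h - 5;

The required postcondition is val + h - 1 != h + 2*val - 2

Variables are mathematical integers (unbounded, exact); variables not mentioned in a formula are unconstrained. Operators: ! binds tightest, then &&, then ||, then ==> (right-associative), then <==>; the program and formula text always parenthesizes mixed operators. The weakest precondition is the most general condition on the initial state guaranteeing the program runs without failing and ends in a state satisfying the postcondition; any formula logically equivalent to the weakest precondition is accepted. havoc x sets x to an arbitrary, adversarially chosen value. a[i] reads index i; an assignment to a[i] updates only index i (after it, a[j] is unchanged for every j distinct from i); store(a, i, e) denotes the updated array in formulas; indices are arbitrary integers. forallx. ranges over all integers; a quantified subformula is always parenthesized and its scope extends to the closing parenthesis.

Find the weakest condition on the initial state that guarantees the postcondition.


Working backward. After the program, the postcondition val + h - 1 != h + 2*val - 2 must hold; in canonical form it is val != 1.
Before h := h - 5: val != 1
Then branch requires val != 4; else branch requires val != 1.
Before the if: (2*h > -4 ==> val != 4) && ((!(2*h > -4)) ==> val != 1)
Answer: WP = (2*h > -4 ==> val != 4) && ((!(2*h > -4)) ==> val != 1)


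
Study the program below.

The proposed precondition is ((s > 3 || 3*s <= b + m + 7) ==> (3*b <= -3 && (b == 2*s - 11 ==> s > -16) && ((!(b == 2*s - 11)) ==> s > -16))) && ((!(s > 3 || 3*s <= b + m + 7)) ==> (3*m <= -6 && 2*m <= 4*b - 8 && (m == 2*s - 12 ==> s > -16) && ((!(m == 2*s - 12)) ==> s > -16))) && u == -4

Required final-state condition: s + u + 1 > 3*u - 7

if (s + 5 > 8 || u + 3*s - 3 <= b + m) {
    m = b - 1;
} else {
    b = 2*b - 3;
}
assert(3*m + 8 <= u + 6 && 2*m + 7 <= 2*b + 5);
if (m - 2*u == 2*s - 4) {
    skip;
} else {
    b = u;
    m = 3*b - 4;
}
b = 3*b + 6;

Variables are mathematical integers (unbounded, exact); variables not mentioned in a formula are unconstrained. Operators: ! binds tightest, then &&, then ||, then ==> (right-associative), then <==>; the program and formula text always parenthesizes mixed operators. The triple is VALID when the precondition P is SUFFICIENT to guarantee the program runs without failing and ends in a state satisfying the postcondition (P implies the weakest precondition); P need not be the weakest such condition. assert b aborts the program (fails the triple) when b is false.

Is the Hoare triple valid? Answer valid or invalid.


Working backward. After the program, the postcondition s + u + 1 > 3*u - 7 must hold; in canonical form it is s > 2*u - 8.
Before b := 3*b + 6: s > 2*u - 8
Then branch requires s > 2*u - 8; else branch requires s > 2*u - 8.
Before the if: (m == 2*s + 2*u - 4 ==> s > 2*u - 8) && ((!(m == 2*s + 2*u - 4)) ==> s > 2*u - 8)
Before assert 3*m + 8 <= u + 6 && 2*m + 7 <= 2*b + 5: 3*m <= u - 2 && 2*m <= 2*b - 2 && (m == 2*s + 2*u - 4 ==> s > 2*u - 8) && ((!(m == 2*s + 2*u - 4)) ==> s > 2*u - 8)
Then branch requires 3*b <= u + 1 && (b == 2*s + 2*u - 3 ==> s > 2*u - 8) && ((!(b == 2*s + 2*u - 3)) ==> s > 2*u - 8); else branch requires 3*m <= u - 2 && 2*m <= 4*b - 8 && (m == 2*s + 2*u - 4 ==> s > 2*u - 8) && ((!(m == 2*s + 2*u - 4)) ==> s > 2*u - 8).
Before the if: ((s > 3 || 3*s + u <= b + m + 3) ==> (3*b <= u + 1 && (b == 2*s + 2*u - 3 ==> s > 2*u - 8) && ((!(b == 2*s + 2*u - 3)) ==> s > 2*u - 8))) && ((!(s > 3 || 3*s + u <= b + m + 3)) ==> (3*m <= u - 2 && 2*m <= 4*b - 8 && (m == 2*s + 2*u - 4 ==> s > 2*u - 8) && ((!(m == 2*s + 2*u - 4)) ==> s > 2*u - 8)))
The weakest precondition is ((s > 3 || 3*s + u <= b + m + 3) ==> (3*b <= u + 1 && (b == 2*s + 2*u - 3 ==> s > 2*u - 8) && ((!(b == 2*s + 2*u - 3)) ==> s > 2*u - 8))) && ((!(s > 3 || 3*s + u <= b + m + 3)) ==> (3*m <= u - 2 && 2*m <= 4*b - 8 && (m == 2*s + 2*u - 4 ==> s > 2*u - 8) && ((!(m == 2*s + 2*u - 4)) ==> s > 2*u - 8))).
Check whether ((s > 3 || 3*s <= b + m + 7) ==> (3*b <= -3 && (b == 2*s - 11 ==> s > -16) && ((!(b == 2*s - 11)) ==> s > -16))) && ((!(s > 3 || 3*s <= b + m + 7)) ==> (3*m <= -6 && 2*m <= 4*b - 8 && (m == 2*s - 12 ==> s > -16) && ((!(m == 2*s - 12)) ==> s > -16))) && u == -4 implies it.
Every state satisfying the precondition satisfies the weakest precondition: the implication holds.
Answer: valid


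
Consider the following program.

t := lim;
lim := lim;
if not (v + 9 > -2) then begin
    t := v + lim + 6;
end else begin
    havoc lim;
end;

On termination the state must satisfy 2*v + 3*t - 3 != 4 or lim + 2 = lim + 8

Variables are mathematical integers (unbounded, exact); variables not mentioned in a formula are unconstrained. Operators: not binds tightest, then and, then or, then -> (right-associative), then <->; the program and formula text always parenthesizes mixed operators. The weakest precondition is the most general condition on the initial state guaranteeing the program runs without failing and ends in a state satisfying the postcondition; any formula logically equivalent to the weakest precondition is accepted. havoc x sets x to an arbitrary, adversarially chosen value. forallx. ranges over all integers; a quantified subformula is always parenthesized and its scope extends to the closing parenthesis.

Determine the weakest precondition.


Working backward. After the program, the postcondition 2*v + 3*t - 3 != 4 or lim + 2 = lim + 8 must hold; in canonical form it is 3*t + 2*v != 7.
Then branch requires 3*lim + 5*v != -11; else branch requires 3*t + 2*v != 7.
Before the if: ((not (v > -11)) -> 3*lim + 5*v != -11) and (v > -11 -> 3*t + 2*v != 7)
Before lim := lim: ((not (v > -11)) -> 3*lim + 5*v != -11) and (v > -11 -> 3*t + 2*v != 7)
Before t := lim: ((not (v > -11)) -> 3*lim + 5*v != -11) and (v > -11 -> 3*lim + 2*v != 7)
Answer: WP = ((not (v > -11)) -> 3*lim + 5*v != -11) and (v > -11 -> 3*lim + 2*v != 7)


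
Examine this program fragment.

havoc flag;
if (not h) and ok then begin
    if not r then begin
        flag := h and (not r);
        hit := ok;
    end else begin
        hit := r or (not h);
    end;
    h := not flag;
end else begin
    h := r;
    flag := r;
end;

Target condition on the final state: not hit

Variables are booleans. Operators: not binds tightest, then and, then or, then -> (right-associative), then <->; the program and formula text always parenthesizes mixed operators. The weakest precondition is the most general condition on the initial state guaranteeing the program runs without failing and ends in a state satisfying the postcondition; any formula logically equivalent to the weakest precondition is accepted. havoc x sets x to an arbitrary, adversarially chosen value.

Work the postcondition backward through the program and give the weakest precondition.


Working backward. After the program, not hit must hold.
Then branch requires ((not r) -> (not ok)) and (r -> (not (r or (not h)))); else branch requires not hit.
Before the if: (((not h) and ok) -> (((not r) -> (not ok)) and (r -> (not (r or (not h)))))) and ((not ((not h) and ok)) -> (not hit))
Before havoc flag: (((not h) and ok) -> (((not r) -> (not ok)) and (r -> (not (r or (not h)))))) and ((not ((not h) and ok)) -> (not hit))
Answer: WP = (((not h) and ok) -> (((not r) -> (not ok)) and (r -> (not (r or (not h)))))) and ((not ((not h) and ok)) -> (not hit))


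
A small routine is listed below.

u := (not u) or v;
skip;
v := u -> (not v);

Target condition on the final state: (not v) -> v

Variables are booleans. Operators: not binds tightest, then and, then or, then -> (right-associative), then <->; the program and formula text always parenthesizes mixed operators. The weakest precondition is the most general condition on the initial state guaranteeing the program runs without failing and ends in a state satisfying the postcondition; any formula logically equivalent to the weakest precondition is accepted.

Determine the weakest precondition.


Working backward. After the program, (not v) -> v must hold.
Before v := u -> (not v): (not (u -> (not v))) -> (u -> (not v))
Before skip: (not (u -> (not v))) -> (u -> (not v))
Before u := (not u) or v: (not (((not u) or v) -> (not v))) -> (((not u) or v) -> (not v))
Answer: WP = (not (((not u) or v) -> (not v))) -> (((not u) or v) -> (not v))


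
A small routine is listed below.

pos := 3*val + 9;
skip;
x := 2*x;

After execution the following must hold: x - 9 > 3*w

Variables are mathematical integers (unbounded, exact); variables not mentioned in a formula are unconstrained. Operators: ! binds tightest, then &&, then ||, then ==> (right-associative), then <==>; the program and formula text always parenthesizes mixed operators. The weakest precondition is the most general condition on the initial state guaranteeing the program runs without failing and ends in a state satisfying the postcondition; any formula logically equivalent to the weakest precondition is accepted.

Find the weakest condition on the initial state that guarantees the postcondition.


Working backward. After the program, the postcondition x - 9 > 3*w must hold; in canonical form it is x > 3*w + 9.
Before x := 2*x: 2*x > 3*w + 9
Before skip: 2*x > 3*w + 9
Before pos := 3*val + 9: 2*x > 3*w + 9
Answer: WP = 2*x > 3*w + 9


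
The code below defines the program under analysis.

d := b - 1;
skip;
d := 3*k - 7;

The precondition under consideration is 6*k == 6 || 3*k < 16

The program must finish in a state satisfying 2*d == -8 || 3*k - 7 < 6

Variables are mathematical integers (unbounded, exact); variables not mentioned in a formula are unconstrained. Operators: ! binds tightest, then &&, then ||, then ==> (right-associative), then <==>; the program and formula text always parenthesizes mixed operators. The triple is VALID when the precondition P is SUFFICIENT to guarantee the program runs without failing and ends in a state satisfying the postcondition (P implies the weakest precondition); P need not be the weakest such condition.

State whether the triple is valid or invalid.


Working backward. After the program, the postcondition 2*d == -8 || 3*k - 7 < 6 must hold; in canonical form it is 2*d == -8 || 3*k < 13.
Before d := 3*k - 7: 6*k == 6 || 3*k < 13
Before skip: 6*k == 6 || 3*k < 13
Before d := b - 1: 6*k == 6 || 3*k < 13
The weakest precondition is 6*k == 6 || 3*k < 13.
Check whether 6*k == 6 || 3*k < 16 implies it.
Countermodel: at the initial state k = 5, the precondition holds but the weakest precondition fails.
Answer: invalid


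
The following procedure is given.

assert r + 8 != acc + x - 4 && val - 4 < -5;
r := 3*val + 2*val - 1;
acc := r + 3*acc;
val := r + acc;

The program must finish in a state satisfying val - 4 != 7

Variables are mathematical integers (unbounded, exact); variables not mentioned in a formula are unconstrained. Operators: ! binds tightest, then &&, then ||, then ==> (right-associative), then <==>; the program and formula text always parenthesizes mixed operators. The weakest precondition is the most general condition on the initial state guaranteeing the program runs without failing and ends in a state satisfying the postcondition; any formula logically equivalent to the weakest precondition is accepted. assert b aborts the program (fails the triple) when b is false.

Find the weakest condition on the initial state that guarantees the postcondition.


Working backward. After the program, the postcondition val - 4 != 7 must hold; in canonical form it is val != 11.
Before val := r + acc: acc + r != 11
Before acc := r + 3*acc: 3*acc + 2*r != 11
Before r := 3*val + 2*val - 1: 3*acc + 10*val != 13
Before assert r + 8 != acc + x - 4 && val - 4 < -5: r != acc + x - 12 && val < -1 && 3*acc + 10*val != 13
Answer: WP = r != acc + x - 12 && val < -1 && 3*acc + 10*val != 13


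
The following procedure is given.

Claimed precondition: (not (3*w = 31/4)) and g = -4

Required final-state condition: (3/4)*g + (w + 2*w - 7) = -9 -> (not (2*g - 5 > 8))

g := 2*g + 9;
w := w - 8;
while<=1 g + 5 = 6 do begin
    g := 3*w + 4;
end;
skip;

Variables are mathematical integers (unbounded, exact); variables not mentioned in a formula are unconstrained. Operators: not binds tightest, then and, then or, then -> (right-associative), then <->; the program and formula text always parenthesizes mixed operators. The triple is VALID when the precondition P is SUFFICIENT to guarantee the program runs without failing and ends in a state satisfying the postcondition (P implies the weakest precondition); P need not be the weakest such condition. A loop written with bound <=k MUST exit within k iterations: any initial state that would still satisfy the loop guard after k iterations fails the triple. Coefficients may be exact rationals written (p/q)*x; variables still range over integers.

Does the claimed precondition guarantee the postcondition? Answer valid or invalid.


Working backward. After the program, the postcondition (3/4)*g + (w + 2*w - 7) = -9 -> (not (2*g - 5 > 8)) must hold; in canonical form it is (3/4)*g + 3*w = -2 -> (not (2*g > 13)).
Before skip: (3/4)*g + 3*w = -2 -> (not (2*g > 13))
Before the loop (bound <=1), unroll the exhaustion recursion (WP_0 = exit-now case; WP_j = one more guarded iteration, up to j = 1):
  WP_0: (not (g = 1)) and ((3/4)*g + 3*w = -2 -> (not (2*g > 13)))
  WP_1: (g = 1 -> ((not (3*w = -3)) and ((21/4)*w = -5 -> (not (6*w > 5))))) and ((not (g = 1)) -> ((3/4)*g + 3*w = -2 -> (not (2*g > 13))))
So before the loop: (g = 1 -> ((not (3*w = -3)) and ((21/4)*w = -5 -> (not (6*w > 5))))) and ((not (g = 1)) -> ((3/4)*g + 3*w = -2 -> (not (2*g > 13))))
Before w := w - 8: (g = 1 -> ((not (3*w = 21)) and ((21/4)*w = 37 -> (not (6*w > 53))))) and ((not (g = 1)) -> ((3/4)*g + 3*w = 22 -> (not (2*g > 13))))
Before g := 2*g + 9: (2*g = -8 -> ((not (3*w = 21)) and ((21/4)*w = 37 -> (not (6*w > 53))))) and ((not (2*g = -8)) -> ((3/2)*g + 3*w = 61/4 -> (not (4*g > -5))))
The weakest precondition is (2*g = -8 -> ((not (3*w = 21)) and ((21/4)*w = 37 -> (not (6*w > 53))))) and ((not (2*g = -8)) -> ((3/2)*g + 3*w = 61/4 -> (not (4*g > -5)))).
Check whether (not (3*w = 31/4)) and g = -4 implies it.
Countermodel: at the initial state g = -4, w = 7, the precondition holds but the weakest precondition fails.
Answer: invalid


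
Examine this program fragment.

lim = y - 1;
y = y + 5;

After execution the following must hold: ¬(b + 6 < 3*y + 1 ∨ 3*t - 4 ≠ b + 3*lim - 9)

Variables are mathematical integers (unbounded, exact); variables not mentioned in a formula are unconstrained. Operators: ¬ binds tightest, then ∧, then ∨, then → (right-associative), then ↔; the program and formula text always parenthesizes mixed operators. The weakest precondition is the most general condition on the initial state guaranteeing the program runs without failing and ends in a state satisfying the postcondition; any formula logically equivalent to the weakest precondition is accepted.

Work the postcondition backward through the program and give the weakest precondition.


Working backward. After the program, the postcondition ¬(b + 6 < 3*y + 1 ∨ 3*t - 4 ≠ b + 3*lim - 9) must hold; in canonical form it is ¬(b < 3*y - 5 ∨ 3*t ≠ b + 3*lim - 5).
Before y := y + 5: ¬(b < 3*y + 10 ∨ 3*t ≠ b + 3*lim - 5)
Before lim := y - 1: ¬(b < 3*y + 10 ∨ 3*t ≠ b + 3*y - 8)
Answer: WP = ¬(b < 3*y + 10 ∨ 3*t ≠ b + 3*y - 8)


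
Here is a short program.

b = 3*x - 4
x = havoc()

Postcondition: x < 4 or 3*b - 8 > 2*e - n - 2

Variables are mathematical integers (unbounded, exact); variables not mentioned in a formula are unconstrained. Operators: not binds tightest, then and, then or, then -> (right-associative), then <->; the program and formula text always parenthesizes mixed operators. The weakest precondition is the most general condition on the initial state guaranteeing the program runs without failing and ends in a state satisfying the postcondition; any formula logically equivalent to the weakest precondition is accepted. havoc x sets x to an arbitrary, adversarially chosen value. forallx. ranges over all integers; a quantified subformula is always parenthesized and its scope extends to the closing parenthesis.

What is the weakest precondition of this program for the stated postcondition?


Working backward. After the program, the postcondition x < 4 or 3*b - 8 > 2*e - n - 2 must hold; in canonical form it is x < 4 or 3*b + n > 2*e + 6.
Before havoc x: forall x_1. (x_1 < 4 or 3*b + n > 2*e + 6)
Before b := 3*x - 4: forall x_1. (x_1 < 4 or n + 9*x > 2*e + 18)
Answer: WP = forall x_1. (x_1 < 4 or n + 9*x > 2*e + 18)


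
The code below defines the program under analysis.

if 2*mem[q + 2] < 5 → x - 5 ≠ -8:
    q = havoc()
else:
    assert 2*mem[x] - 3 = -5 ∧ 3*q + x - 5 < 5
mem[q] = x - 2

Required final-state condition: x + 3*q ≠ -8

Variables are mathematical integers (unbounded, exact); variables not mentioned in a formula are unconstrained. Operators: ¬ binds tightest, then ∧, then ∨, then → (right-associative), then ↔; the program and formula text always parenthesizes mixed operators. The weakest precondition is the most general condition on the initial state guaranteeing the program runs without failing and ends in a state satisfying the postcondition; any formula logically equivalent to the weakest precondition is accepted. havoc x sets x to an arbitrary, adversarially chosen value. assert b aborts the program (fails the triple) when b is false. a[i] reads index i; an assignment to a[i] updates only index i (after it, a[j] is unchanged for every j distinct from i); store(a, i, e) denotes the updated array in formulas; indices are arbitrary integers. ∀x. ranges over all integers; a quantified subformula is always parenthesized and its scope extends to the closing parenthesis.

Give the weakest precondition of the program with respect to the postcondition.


Working backward. After the program, the postcondition x + 3*q ≠ -8 must hold; in canonical form it is 3*q + x ≠ -8.
Before mem[q] := x - 2: 3*q + x ≠ -8
Then branch requires ∀q_1. 3*q_1 + x ≠ -8; else branch requires 2*mem[x] = -2 ∧ 3*q + x < 10 ∧ 3*q + x ≠ -8.
Before the if: ((2*mem[q + 2] < 5 → x ≠ -3) → (∀q_1. 3*q_1 + x ≠ -8)) ∧ ((¬(2*mem[q + 2] < 5 → x ≠ -3)) → (2*mem[x] = -2 ∧ 3*q + x < 10 ∧ 3*q + x ≠ -8))
Answer: WP = ((2*mem[q + 2] < 5 → x ≠ -3) → (∀q_1. 3*q_1 + x ≠ -8)) ∧ ((¬(2*mem[q + 2] < 5 → x ≠ -3)) → (2*mem[x] = -2 ∧ 3*q + x < 10 ∧ 3*q + x ≠ -8))


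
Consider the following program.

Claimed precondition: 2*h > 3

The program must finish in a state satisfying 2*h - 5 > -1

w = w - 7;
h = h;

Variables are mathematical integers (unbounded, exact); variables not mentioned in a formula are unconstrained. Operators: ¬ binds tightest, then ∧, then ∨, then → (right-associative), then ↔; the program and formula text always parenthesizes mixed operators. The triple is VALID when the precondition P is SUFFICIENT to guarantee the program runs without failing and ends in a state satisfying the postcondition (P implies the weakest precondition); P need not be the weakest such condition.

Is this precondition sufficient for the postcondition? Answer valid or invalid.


Working backward. After the program, the postcondition 2*h - 5 > -1 must hold; in canonical form it is 2*h > 4.
Before h := h: 2*h > 4
Before w := w - 7: 2*h > 4
The weakest precondition is 2*h > 4.
Check whether 2*h > 3 implies it.
Countermodel: at the initial state h = 2, the precondition holds but the weakest precondition fails.
Answer: invalid


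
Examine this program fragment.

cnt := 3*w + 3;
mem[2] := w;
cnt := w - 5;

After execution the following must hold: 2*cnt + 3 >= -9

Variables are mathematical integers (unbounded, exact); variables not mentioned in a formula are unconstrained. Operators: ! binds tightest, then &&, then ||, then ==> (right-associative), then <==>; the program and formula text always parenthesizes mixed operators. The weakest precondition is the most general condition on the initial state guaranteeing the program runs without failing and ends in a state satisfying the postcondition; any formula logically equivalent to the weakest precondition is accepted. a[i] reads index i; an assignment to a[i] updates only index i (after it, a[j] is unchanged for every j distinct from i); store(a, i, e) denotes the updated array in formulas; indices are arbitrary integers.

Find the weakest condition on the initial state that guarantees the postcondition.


Working backward. After the program, the postcondition 2*cnt + 3 >= -9 must hold; in canonical form it is 2*cnt >= -12.
Before cnt := w - 5: 2*w >= -2
Before mem[2] := w: 2*w >= -2
Before cnt := 3*w + 3: 2*w >= -2
Answer: WP = 2*w >= -2


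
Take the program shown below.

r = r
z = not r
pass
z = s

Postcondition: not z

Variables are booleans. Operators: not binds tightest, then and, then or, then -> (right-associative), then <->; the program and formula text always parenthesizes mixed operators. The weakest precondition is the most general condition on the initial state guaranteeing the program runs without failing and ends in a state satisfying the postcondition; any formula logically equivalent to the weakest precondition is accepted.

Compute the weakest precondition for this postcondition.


Working backward. After the program, not z must hold.
Before z := s: not s
Before skip: not s
Before z := not r: not s
Before r := r: not s
Answer: WP = not s


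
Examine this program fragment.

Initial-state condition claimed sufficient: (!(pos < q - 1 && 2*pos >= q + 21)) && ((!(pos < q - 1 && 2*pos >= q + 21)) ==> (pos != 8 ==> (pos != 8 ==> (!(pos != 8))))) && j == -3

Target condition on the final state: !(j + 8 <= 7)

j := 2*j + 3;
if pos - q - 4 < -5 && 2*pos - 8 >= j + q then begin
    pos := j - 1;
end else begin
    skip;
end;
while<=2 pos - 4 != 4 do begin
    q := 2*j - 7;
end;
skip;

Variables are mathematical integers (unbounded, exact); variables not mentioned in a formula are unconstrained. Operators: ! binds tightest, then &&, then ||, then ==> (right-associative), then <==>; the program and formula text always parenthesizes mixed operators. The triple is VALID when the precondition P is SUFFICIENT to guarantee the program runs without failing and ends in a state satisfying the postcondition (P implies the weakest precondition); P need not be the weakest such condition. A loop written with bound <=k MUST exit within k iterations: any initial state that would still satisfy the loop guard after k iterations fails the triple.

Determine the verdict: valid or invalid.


Working backward. After the program, the postcondition !(j + 8 <= 7) must hold; in canonical form it is !(j <= -1).
Before skip: !(j <= -1)
Before the loop (bound <=2), unroll the exhaustion recursion (WP_0 = exit-now case; WP_j = one more guarded iteration, up to j = 2):
  WP_0: (!(pos != 8)) && (!(j <= -1))
  WP_1: (pos != 8 ==> ((!(pos != 8)) && (!(j <= -1)))) && ((!(pos != 8)) ==> (!(j <= -1)))
  WP_2: (pos != 8 ==> ((pos != 8 ==> ((!(pos != 8)) && (!(j <= -1)))) && ((!(pos != 8)) ==> (!(j <= -1))))) && ((!(pos != 8)) ==> (!(j <= -1)))
So before the loop: (pos != 8 ==> ((pos != 8 ==> ((!(pos != 8)) && (!(j <= -1)))) && ((!(pos != 8)) ==> (!(j <= -1))))) && ((!(pos != 8)) ==> (!(j <= -1)))
Then branch requires (j != 9 ==> ((j != 9 ==> ((!(j != 9)) && (!(j <= -1)))) && ((!(j != 9)) ==> (!(j <= -1))))) && ((!(j != 9)) ==> (!(j <= -1))); else branch requires (pos != 8 ==> ((pos != 8 ==> ((!(pos != 8)) && (!(j <= -1)))) && ((!(pos != 8)) ==> (!(j <= -1))))) && ((!(pos != 8)) ==> (!(j <= -1))).
Before the if: ((pos < q - 1 && 2*pos >= j + q + 8) ==> ((j != 9 ==> ((j != 9 ==> ((!(j != 9)) && (!(j <= -1)))) && ((!(j != 9)) ==> (!(j <= -1))))) && ((!(j != 9)) ==> (!(j <= -1))))) && ((!(pos < q - 1 && 2*pos >= j + q + 8)) ==> ((pos != 8 ==> ((pos != 8 ==> ((!(pos != 8)) && (!(j <= -1)))) && ((!(pos != 8)) ==> (!(j <= -1))))) && ((!(pos != 8)) ==> (!(j <= -1)))))
Before j := 2*j + 3: ((pos < q - 1 && 2*pos >= 2*j + q + 11) ==> ((2*j != 6 ==> ((2*j != 6 ==> ((!(2*j != 6)) && (!(2*j <= -4)))) && ((!(2*j != 6)) ==> (!(2*j <= -4))))) && ((!(2*j != 6)) ==> (!(2*j <= -4))))) && ((!(pos < q - 1 && 2*pos >= 2*j + q + 11)) ==> ((pos != 8 ==> ((pos != 8 ==> ((!(pos != 8)) && (!(2*j <= -4)))) && ((!(pos != 8)) ==> (!(2*j <= -4))))) && ((!(pos != 8)) ==> (!(2*j <= -4)))))
The weakest precondition is ((pos < q - 1 && 2*pos >= 2*j + q + 11) ==> ((2*j != 6 ==> ((2*j != 6 ==> ((!(2*j != 6)) && (!(2*j <= -4)))) && ((!(2*j != 6)) ==> (!(2*j <= -4))))) && ((!(2*j != 6)) ==> (!(2*j <= -4))))) && ((!(pos < q - 1 && 2*pos >= 2*j + q + 11)) ==> ((pos != 8 ==> ((pos != 8 ==> ((!(pos != 8)) && (!(2*j <= -4)))) && ((!(pos != 8)) ==> (!(2*j <= -4))))) && ((!(pos != 8)) ==> (!(2*j <= -4))))).
Check whether (!(pos < q - 1 && 2*pos >= q + 21)) && ((!(pos < q - 1 && 2*pos >= q + 21)) ==> (pos != 8 ==> (pos != 8 ==> (!(pos != 8))))) && j == -3 implies it.
Countermodel: at the initial state j = -3, pos = 8, q = 10, the precondition holds but the weakest precondition fails.
Answer: invalid


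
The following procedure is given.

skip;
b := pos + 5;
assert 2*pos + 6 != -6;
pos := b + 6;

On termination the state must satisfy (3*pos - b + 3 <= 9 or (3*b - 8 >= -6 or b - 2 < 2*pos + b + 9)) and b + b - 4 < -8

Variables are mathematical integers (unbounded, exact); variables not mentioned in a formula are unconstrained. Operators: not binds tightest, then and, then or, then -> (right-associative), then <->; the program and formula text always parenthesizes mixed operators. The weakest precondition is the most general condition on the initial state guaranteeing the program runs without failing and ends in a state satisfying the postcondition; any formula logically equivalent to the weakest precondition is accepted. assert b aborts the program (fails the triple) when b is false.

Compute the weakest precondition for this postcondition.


Working backward. After the program, the postcondition (3*pos - b + 3 <= 9 or (3*b - 8 >= -6 or b - 2 < 2*pos + b + 9)) and b + b - 4 < -8 must hold; in canonical form it is (3*pos <= b + 6 or 3*b >= 2 or 2*pos > -11) and 2*b < -4.
Before pos := b + 6: (2*b <= -12 or 3*b >= 2 or 2*b > -23) and 2*b < -4
Before assert 2*pos + 6 != -6: 2*pos != -12 and (2*b <= -12 or 3*b >= 2 or 2*b > -23) and 2*b < -4
Before b := pos + 5: 2*pos != -12 and (2*pos <= -22 or 3*pos >= -13 or 2*pos > -33) and 2*pos < -14
Before skip: 2*pos != -12 and (2*pos <= -22 or 3*pos >= -13 or 2*pos > -33) and 2*pos < -14
Answer: WP = 2*pos != -12 and (2*pos <= -22 or 3*pos >= -13 or 2*pos > -33) and 2*pos < -14


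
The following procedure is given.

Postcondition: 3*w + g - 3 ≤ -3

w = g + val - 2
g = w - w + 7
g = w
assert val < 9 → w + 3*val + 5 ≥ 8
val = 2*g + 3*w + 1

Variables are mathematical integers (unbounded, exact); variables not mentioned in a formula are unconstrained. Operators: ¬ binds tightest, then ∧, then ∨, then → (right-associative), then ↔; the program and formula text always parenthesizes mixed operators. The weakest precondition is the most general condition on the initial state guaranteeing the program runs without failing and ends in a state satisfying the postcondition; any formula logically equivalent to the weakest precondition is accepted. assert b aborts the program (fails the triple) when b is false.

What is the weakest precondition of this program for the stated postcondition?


Working backward. After the program, the postcondition 3*w + g - 3 ≤ -3 must hold; in canonical form it is g + 3*w ≤ 0.
Before val := 2*g + 3*w + 1: g + 3*w ≤ 0
Before assert val < 9 → w + 3*val + 5 ≥ 8: (val < 9 → 3*val + w ≥ 3) ∧ g + 3*w ≤ 0
Before g := w: (val < 9 → 3*val + w ≥ 3) ∧ 4*w ≤ 0
Before g := w - w + 7: (val < 9 → 3*val + w ≥ 3) ∧ 4*w ≤ 0
Before w := g + val - 2: (val < 9 → g + 4*val ≥ 5) ∧ 4*g + 4*val ≤ 8
Answer: WP = (val < 9 → g + 4*val ≥ 5) ∧ 4*g + 4*val ≤ 8


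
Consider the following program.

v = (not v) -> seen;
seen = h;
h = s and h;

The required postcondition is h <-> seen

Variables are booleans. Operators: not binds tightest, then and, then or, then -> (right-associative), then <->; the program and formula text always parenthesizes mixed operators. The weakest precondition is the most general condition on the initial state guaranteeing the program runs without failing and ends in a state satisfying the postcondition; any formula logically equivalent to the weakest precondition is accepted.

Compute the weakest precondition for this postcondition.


Working backward. After the program, h <-> seen must hold.
Before h := s and h: (s and h) <-> seen
Before seen := h: (s and h) <-> h
Before v := (not v) -> seen: (s and h) <-> h
Answer: WP = (s and h) <-> h


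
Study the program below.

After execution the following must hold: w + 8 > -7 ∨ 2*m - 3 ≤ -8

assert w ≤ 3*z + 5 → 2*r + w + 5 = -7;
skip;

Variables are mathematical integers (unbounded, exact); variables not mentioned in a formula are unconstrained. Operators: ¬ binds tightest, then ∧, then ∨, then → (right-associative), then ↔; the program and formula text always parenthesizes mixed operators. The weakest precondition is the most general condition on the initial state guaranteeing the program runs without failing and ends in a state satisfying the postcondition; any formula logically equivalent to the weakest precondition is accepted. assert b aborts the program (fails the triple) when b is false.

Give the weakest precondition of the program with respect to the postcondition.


Working backward. After the program, the postcondition w + 8 > -7 ∨ 2*m - 3 ≤ -8 must hold; in canonical form it is w > -15 ∨ 2*m ≤ -5.
Before skip: w > -15 ∨ 2*m ≤ -5
Before assert w ≤ 3*z + 5 → 2*r + w + 5 = -7: (w ≤ 3*z + 5 → 2*r + w = -12) ∧ (w > -15 ∨ 2*m ≤ -5)
Answer: WP = (w ≤ 3*z + 5 → 2*r + w = -12) ∧ (w > -15 ∨ 2*m ≤ -5)


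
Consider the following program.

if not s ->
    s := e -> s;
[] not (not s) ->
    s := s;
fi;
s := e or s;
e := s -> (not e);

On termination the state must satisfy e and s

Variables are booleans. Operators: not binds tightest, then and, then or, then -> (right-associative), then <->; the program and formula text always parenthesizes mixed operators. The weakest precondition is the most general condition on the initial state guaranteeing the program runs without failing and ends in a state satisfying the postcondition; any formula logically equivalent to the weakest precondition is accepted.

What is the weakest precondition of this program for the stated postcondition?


Working backward. After the program, e and s must hold.
Before e := s -> (not e): (s -> (not e)) and s
Before s := e or s: ((e or s) -> (not e)) and (e or s)
Then branch requires ((e or (e -> s)) -> (not e)) and (e or (e -> s)); else branch requires ((e or s) -> (not e)) and (e or s).
Before the if: ((not s) -> (((e or (e -> s)) -> (not e)) and (e or (e -> s)))) and (s -> (((e or s) -> (not e)) and (e or s)))
Answer: WP = ((not s) -> (((e or (e -> s)) -> (not e)) and (e or (e -> s)))) and (s -> (((e or s) -> (not e)) and (e or s)))


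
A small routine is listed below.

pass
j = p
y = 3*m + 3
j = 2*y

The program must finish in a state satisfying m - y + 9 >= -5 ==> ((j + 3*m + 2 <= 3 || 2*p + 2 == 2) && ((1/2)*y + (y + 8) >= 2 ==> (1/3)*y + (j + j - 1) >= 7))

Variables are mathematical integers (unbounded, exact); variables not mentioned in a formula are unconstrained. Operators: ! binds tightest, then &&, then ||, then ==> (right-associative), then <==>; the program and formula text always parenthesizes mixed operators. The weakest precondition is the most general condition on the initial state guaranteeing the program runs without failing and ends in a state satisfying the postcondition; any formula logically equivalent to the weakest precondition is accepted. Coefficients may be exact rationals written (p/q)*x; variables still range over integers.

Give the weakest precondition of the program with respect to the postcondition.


Working backward. After the program, the postcondition m - y + 9 >= -5 ==> ((j + 3*m + 2 <= 3 || 2*p + 2 == 2) && ((1/2)*y + (y + 8) >= 2 ==> (1/3)*y + (j + j - 1) >= 7)) must hold; in canonical form it is m >= y - 14 ==> ((j + 3*m <= 1 || 2*p == 0) && ((3/2)*y >= -6 ==> 2*j + (1/3)*y >= 8)).
Before j := 2*y: m >= y - 14 ==> ((3*m + 2*y <= 1 || 2*p == 0) && ((3/2)*y >= -6 ==> (13/3)*y >= 8))
Before y := 3*m + 3: 2*m <= 11 ==> ((9*m <= -5 || 2*p == 0) && ((9/2)*m >= -21/2 ==> 13*m >= -5))
Before j := p: 2*m <= 11 ==> ((9*m <= -5 || 2*p == 0) && ((9/2)*m >= -21/2 ==> 13*m >= -5))
Before skip: 2*m <= 11 ==> ((9*m <= -5 || 2*p == 0) && ((9/2)*m >= -21/2 ==> 13*m >= -5))
Answer: WP = 2*m <= 11 ==> ((9*m <= -5 || 2*p == 0) && ((9/2)*m >= -21/2 ==> 13*m >= -5))
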